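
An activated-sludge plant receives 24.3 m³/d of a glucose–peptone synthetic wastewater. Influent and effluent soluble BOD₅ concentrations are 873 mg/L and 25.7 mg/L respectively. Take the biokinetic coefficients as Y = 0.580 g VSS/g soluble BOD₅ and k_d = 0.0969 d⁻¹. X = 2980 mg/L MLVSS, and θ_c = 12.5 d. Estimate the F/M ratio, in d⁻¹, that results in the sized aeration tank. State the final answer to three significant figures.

F/M ≈ 0.314 d⁻¹

From the SRT design equation V = Y Q (S₀−S) θ_c / [X (1 + k_d θ_c)] = 0.580 × 24.3 × (873 − 25.7) × 12.5 / [2980 × (1 + 0.0969 × 12.5)] = 1.49×10^5 / 6590 = 22.65 m³.
F/M = applied load / biomass = Q·S₀/(V·X) = 24.3 × 873 / (22.65 × 2980) = 0.3143 d⁻¹.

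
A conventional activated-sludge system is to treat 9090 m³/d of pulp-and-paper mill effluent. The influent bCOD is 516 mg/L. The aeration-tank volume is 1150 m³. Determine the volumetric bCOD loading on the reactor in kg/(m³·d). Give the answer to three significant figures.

L_v ≈ 4.08 kg bCOD/(m³·d)

Applied bCOD load per unit volume = Q·S₀/V = (9090 × 516/1000)/1150 = 4.079 kg bCOD·m⁻³·d⁻¹.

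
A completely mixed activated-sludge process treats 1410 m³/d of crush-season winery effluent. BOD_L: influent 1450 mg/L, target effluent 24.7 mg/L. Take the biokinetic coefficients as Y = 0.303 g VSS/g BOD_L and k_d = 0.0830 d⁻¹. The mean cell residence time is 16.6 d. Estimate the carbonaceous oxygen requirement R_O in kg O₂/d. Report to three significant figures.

The observed yield is Y_obs = Y/(1 + k_d·θ_c) = 0.303 / (1 + 0.0830 × 16.6) = 0.303 / 2.378 = 0.1274 g VSS per g BOD_L removed.
Mass of BOD_L removed per day: Q(S₀ − S) = 1410 × 1425 g/m³ = 2010 kg/d.
P_X = Y_obs·Q·(S₀ − S) = 0.1274 × 2010 = 256.1 kg VSS/d.
R_O = Q·ΔS − 1.42 P_X = 2010 − 363.6 = 1646 kg O₂/d.

R_O ≈ 1650 kg O₂/d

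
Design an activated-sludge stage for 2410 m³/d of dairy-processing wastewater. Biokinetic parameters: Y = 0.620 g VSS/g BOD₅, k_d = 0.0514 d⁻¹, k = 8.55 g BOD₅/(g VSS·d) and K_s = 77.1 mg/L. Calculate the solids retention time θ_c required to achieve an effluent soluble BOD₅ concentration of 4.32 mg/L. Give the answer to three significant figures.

θ_c ≈ 4.35 d

At the target effluent, Y k S/(K_s+S) = 0.620×8.55×4.32/81.42 = 0.2813 d⁻¹.
1/θ_c = 0.2813 − 0.0514 = 0.2299 d⁻¹, so θ_c = 4.350 d.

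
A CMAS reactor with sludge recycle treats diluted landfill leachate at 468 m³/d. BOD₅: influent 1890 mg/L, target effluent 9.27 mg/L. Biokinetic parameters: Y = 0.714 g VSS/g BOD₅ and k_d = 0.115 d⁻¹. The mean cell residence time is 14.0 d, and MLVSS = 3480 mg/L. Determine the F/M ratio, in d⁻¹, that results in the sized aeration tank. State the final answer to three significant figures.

F/M ≈ 0.262 d⁻¹

From the SRT design equation V = Y Q (S₀−S) θ_c / [X (1 + k_d θ_c)] = 0.714 × 468 × (1890 − 9.27) × 14.0 / [3480 × (1 + 0.115 × 14.0)] = 8.8×10^6 / 9083 = 968.7 m³.
F/M = applied load / biomass = Q·S₀/(V·X) = 468 × 1890 / (968.7 × 3480) = 0.2624 d⁻¹.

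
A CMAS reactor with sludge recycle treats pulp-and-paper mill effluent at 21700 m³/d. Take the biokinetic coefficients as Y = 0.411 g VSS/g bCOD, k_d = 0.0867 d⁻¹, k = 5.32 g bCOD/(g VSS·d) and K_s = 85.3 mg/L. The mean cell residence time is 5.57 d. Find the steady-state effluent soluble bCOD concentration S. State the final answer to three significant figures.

S ≈ 11.8 mg/L

From the Monod/SRT balance for a CMAS, S = K_s·(1+k_d θ_c)/[θ_c·(Y k − k_d) − 1] = 85.3 × (1 + 0.0867 × 5.57) / [5.57 × (0.411 × 5.32 − 0.0867) − 1] = 126.5 / 10.70 = 11.83 mg/L.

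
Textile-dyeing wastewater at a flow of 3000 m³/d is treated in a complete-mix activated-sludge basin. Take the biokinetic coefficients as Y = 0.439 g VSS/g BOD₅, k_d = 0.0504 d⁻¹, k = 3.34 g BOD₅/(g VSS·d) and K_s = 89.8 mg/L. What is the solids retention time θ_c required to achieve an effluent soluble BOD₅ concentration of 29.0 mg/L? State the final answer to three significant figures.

At the target effluent, Y k S/(K_s+S) = 0.439×3.34×29.0/118.8 = 0.3579 d⁻¹.
1/θ_c = 0.3579 − 0.0504 = 0.3075 d⁻¹, so θ_c = 3.252 d.

θ_c ≈ 3.25 d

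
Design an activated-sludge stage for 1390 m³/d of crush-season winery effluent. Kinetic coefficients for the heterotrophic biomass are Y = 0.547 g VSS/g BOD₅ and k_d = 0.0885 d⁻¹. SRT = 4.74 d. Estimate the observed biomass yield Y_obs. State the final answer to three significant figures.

Y_obs ≈ 0.385 g VSS/g BOD₅

Y_obs = Y / (1 + k_d θ_c) = 0.547 / (1 + 0.0885 × 4.74) = 0.547 / 1.419 = 0.3853.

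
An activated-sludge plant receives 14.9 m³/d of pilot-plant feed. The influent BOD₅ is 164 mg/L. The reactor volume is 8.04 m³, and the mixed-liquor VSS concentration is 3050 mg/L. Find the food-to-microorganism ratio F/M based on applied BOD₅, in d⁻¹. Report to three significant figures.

F/M ≈ 0.0996 d⁻¹

F/M = applied load / biomass = Q·S₀/(V·X) = 14.9 × 164 / (8.040 × 3050) = 0.09965 d⁻¹.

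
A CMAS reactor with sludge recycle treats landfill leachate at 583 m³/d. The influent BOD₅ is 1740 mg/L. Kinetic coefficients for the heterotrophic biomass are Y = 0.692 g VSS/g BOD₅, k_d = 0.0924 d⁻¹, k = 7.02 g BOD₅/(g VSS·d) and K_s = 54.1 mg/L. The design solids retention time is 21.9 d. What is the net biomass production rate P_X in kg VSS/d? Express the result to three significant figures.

Effluent substrate depends only on kinetics and SRT: S = K_s(1 + k_d θ_c) / [θ_c(Yk − k_d) − 1] = 54.1 × (1 + 0.0924 × 21.9) / [21.9 × (0.692 × 7.02 − 0.0924) − 1] = 163.6 / 103.4 = 1.583 mg/L.
Correct the yield for decay: Y_obs = Y/(1 + k_d θ_c) = 0.692 / (1 + 0.0924 × 21.9) = 0.692 / 3.024 = 0.2289.
Substrate removed = Q·(S₀ − S) = 583 m³/d × (1740 − 1.58) g/m³ = 1.01×10^6 g/d = 1013 kg/d.
Net biomass production P_X = Y_obs × Q·(S₀ − S) = 0.2289 × 1013 = 232.0 kg VSS/d.

P_X ≈ 232 kg VSS/d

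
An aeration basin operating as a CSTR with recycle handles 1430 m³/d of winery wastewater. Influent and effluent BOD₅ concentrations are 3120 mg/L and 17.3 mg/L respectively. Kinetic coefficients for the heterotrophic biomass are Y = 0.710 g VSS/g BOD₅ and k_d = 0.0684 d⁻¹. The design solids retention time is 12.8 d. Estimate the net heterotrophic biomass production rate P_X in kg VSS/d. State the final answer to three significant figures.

P_X ≈ 1680 kg VSS/d

The observed yield is Y_obs = Y/(1 + k_d·θ_c) = 0.710 / (1 + 0.0684 × 12.8) = 0.710 / 1.876 = 0.3786 g VSS per g BOD₅ removed.
ΔS = 3120 − 17.3 = 3103 mg/L, so the substrate removal rate is 1430 × 3103/1000 = 4437 kg BOD₅/d.
Biomass produced: P_X = Y_obs·Q·ΔS = 0.3786 × 4437 ≈ 1680 kg VSS/d.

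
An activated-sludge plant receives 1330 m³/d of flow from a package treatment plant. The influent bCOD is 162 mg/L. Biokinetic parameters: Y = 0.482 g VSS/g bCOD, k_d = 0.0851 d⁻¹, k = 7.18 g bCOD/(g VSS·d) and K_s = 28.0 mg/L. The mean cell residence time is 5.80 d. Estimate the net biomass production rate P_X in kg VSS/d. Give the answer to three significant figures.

P_X ≈ 68.6 kg VSS/d

From the Monod/SRT balance for a CMAS, S = K_s·(1+k_d θ_c)/[θ_c·(Y k − k_d) − 1] = 28.0 × (1 + 0.0851 × 5.80) / [5.80 × (0.482 × 7.18 − 0.0851) − 1] = 41.82 / 18.58 = 2.251 mg/L.
Observed yield with endogenous decay: Y_obs = Y / (1 + k_d·θ_c) = 0.482 / (1 + 0.0851 × 5.80) = 0.482 / 1.494 = 0.3227 g VSS/g bCOD.
ΔS = 162 − 2.25 = 159.8 mg/L, so the substrate removal rate is 1330 × 159.8/1000 = 212.5 kg bCOD/d.
Net biomass production P_X = Y_obs × Q·(S₀ − S) = 0.3227 × 212.5 = 68.57 kg VSS/d.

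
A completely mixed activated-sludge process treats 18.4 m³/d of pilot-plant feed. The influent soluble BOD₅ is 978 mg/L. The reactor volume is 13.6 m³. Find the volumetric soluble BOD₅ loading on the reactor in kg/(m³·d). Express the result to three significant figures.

L_v ≈ 1.32 kg soluble BOD₅/(m³·d)

Volumetric loading L_v = Q·S₀ / V = 18.4 × 978 g/m³ / 13.60 m³ = 1323 g/(m³·d) = 1.323 kg soluble BOD₅/(m³·d).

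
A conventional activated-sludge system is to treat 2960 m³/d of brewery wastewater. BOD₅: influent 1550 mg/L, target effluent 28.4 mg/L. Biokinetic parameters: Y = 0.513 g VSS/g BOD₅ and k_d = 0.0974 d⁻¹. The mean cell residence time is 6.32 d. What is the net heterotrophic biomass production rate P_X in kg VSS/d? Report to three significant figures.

P_X ≈ 1430 kg VSS/d

Y_obs = Y / (1 + k_d θ_c) = 0.513 / (1 + 0.0974 × 6.32) = 0.513 / 1.616 = 0.3175.
Q·(S₀ − S) = 2960 × (1550 − 28.4) × 10⁻³ = 4504 kg/d removed.
So the net sludge growth is P_X = 0.3175 × 4504 = 1430 kg VSS/d.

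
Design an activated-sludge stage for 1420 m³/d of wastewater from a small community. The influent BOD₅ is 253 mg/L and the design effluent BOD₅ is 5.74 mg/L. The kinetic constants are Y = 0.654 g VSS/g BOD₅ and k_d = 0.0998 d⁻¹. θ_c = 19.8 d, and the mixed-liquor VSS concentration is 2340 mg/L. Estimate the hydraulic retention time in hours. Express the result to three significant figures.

τ ≈ 11.0 h

Steady-state biomass mass balance: V·X·(1 + k_d·θ_c) = Y·Q·(S₀ − S)·θ_c, so V = 0.654 × 1420 × (253 − 5.74) × 19.8 / [2340 × (1 + 0.0998 × 19.8)] = 4.55×10^6 / 6964 = 652.9 m³.
Hydraulic retention time τ = V/Q = 652.9 / 1420 = 0.4598 d = 11.03 h.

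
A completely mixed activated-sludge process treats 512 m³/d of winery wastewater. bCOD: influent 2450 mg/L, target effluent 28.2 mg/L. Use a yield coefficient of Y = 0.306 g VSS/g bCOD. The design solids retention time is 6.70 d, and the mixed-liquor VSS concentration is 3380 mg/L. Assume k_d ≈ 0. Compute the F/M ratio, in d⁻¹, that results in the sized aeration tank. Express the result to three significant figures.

Biomass mass balance (decay neglected): V·X = Y·Q·(S₀ − S)·θ_c, so V = 0.306 × 512 × (2450 − 28.2) × 6.70 / 3380 = 752.1 m³.
Food-to-microorganism ratio F/M = Q S₀ / (V X) = 512 × 2450 / (752.1 × 3380) = 0.4934 d⁻¹.

F/M ≈ 0.493 d⁻¹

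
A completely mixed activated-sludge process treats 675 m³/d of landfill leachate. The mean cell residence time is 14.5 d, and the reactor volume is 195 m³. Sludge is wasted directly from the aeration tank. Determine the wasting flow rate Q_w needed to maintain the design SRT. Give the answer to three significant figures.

Q_w ≈ 13.4 m³/d

Wasting from the aeration tank: Q_w = V / θ_c = 195.0 / 14.5 = 13.45 m³/d.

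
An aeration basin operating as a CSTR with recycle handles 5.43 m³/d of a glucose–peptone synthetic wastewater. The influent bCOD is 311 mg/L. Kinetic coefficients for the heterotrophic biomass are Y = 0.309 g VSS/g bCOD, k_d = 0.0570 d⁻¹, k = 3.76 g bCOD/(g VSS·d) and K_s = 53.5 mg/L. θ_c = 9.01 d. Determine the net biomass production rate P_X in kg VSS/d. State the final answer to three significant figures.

For a completely mixed reactor with recycle the Lawrence–McCarty relation gives S = K_s·(1 + k_d·θ_c) / [θ_c·(Y·k − k_d) − 1] = 53.5 × (1 + 0.0570 × 9.01) / [9.01 × (0.309 × 3.76 − 0.0570) − 1] = 80.98 / 8.955 = 9.043 mg/L.
Y_obs = Y / (1 + k_d θ_c) = 0.309 / (1 + 0.0570 × 9.01) = 0.309 / 1.514 = 0.2042.
Mass of bCOD removed per day: Q(S₀ − S) = 5.43 × 302.0 g/m³ = 1.640 kg/d.
So the net sludge growth is P_X = 0.2042 × 1.640 = 0.3347 kg VSS/d.

P_X ≈ 0.335 kg VSS/d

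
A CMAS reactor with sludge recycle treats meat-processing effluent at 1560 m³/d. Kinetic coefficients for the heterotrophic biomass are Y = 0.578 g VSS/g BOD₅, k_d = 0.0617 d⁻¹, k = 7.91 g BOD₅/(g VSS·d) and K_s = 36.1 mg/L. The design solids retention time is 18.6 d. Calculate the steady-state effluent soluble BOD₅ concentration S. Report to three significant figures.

From the Monod/SRT balance for a CMAS, S = K_s·(1+k_d θ_c)/[θ_c·(Y k − k_d) − 1] = 36.1 × (1 + 0.0617 × 18.6) / [18.6 × (0.578 × 7.91 − 0.0617) − 1] = 77.53 / 82.89 = 0.9353 mg/L.

S ≈ 0.935 mg/L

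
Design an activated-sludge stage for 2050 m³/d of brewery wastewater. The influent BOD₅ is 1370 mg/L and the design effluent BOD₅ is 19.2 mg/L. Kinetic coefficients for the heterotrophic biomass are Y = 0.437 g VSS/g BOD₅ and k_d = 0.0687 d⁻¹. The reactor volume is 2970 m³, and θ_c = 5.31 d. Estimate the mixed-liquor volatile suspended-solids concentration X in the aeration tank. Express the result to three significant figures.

Solving the biomass balance for X: X = Y Q (S₀−S) θ_c / [V (1+k_d θ_c)] = 0.437 × 2050 × (1370 − 19.2) × 5.31 / [2970 × (1 + 0.0687 × 5.31)] = 1585 mg/L.

X ≈ 1590 mg/L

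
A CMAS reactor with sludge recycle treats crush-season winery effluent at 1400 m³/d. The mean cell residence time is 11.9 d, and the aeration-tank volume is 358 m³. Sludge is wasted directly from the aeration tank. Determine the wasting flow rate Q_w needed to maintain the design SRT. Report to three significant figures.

With mixed-liquor wasting, θ_c = V/Q_w, so Q_w = V/θ_c = 358.0/11.9 = 30.08 m³/d.

Q_w ≈ 30.1 m³/d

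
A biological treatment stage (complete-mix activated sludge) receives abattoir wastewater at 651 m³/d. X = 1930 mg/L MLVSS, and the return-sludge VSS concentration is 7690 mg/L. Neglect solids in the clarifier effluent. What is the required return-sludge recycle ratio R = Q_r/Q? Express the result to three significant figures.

R = Q_r/Q = X/(X_r − X) = 1930 / (7690 − 1930) = 0.3351.

R ≈ 0.335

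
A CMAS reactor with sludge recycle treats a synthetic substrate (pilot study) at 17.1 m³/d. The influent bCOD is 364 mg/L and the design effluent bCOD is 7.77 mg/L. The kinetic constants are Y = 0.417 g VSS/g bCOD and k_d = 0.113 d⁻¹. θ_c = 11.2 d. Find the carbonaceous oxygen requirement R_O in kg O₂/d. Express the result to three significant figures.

Correct the yield for decay: Y_obs = Y/(1 + k_d θ_c) = 0.417 / (1 + 0.113 × 11.2) = 0.417 / 2.266 = 0.1841.
Mass of bCOD removed per day: Q(S₀ − S) = 17.1 × 356.2 g/m³ = 6.092 kg/d.
Net sludge production P_X = 0.1841 × 6.092 = 1.121 kg VSS/d.
R_O = Q·ΔS − 1.42 P_X = 6.092 − 1.592 = 4.499 kg O₂/d.

R_O ≈ 4.50 kg O₂/d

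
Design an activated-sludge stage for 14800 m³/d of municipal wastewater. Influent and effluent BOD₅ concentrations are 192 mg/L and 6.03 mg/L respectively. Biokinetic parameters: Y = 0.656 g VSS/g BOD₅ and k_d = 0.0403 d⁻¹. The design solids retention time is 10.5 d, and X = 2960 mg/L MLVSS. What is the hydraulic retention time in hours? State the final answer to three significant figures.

Rearranging the biomass balance for a CMAS with decay, V = Y·Q·ΔS·θ_c / [X·(1+k_d θ_c)] = 0.656 × 14800 × (192 − 6.03) × 10.5 / [2960 × (1 + 0.0403 × 10.5)] = 1.9×10^7 / 4213 = 4500 m³.
τ = V/Q = 4500/14800 = 0.3041 d, or 7.298 h.

τ ≈ 7.30 h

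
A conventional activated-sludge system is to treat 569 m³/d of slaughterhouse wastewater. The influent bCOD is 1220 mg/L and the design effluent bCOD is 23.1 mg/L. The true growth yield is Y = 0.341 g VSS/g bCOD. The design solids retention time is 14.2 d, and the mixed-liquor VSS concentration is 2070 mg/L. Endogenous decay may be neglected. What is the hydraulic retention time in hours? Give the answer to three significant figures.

τ ≈ 67.2 h

Biomass mass balance (decay neglected): V·X = Y·Q·(S₀ − S)·θ_c, so V = 0.341 × 569 × (1220 − 23.1) × 14.2 / 2070 = 1593 m³.
τ = V/Q = 1593/569 = 2.800 d, or 67.20 h.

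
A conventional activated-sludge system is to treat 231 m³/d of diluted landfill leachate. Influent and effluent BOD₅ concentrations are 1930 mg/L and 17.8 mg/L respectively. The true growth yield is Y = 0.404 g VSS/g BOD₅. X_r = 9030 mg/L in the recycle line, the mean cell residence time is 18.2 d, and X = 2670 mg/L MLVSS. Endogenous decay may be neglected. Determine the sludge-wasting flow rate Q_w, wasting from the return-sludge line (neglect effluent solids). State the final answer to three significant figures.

Q_w ≈ 19.8 m³/d

With k_d = 0 the design equation reduces to V = Y Q (S₀−S) θ_c / X = 0.404 × 231 × (1930 − 17.8) × 18.2 / 2670 = 1216 m³.
θ_c = V·X/(Q_w·X_r) when wasting from the recycle, so Q_w = V·X/(θ_c·X_r) = 1216 × 2670 / (18.2 × 9030) = 19.76 m³/d.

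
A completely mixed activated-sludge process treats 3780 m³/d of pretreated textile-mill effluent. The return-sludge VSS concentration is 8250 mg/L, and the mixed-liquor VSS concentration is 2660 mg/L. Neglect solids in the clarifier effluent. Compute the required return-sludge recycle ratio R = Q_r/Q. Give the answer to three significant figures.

Solids balance on the clarifier gives (1+R)X = R·X_r, so R = X/(X_r − X) = 2660 / (8250 − 2660) = 0.4758.

R ≈ 0.476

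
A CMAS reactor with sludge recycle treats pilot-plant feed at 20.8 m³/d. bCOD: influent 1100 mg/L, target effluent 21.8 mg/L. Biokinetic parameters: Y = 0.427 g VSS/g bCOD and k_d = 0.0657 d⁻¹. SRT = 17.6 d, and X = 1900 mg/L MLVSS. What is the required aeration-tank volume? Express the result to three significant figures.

V ≈ 41.1 m³

Steady-state biomass mass balance: V·X·(1 + k_d·θ_c) = Y·Q·(S₀ − S)·θ_c, so V = 0.427 × 20.8 × (1100 − 21.8) × 17.6 / [1900 × (1 + 0.0657 × 17.6)] = 1.69×10^5 / 4097 = 41.14 m³.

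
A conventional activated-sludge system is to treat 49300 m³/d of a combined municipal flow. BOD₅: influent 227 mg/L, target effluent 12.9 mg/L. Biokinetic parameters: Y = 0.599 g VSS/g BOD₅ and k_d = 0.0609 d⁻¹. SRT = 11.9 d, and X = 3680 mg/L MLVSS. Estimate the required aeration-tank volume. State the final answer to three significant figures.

V ≈ 11900 m³

From the SRT design equation V = Y Q (S₀−S) θ_c / [X (1 + k_d θ_c)] = 0.599 × 49300 × (227 − 12.9) × 11.9 / [3680 × (1 + 0.0609 × 11.9)] = 7.52×10^7 / 6347 = 11854 m³.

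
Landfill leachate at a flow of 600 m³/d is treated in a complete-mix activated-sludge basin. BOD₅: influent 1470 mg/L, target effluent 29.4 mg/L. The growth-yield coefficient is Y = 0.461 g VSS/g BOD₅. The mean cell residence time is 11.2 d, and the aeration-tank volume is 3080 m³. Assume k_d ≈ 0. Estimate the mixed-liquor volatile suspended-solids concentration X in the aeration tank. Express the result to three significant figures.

X ≈ 1450 mg/L

From V·X = Y·Q·(S₀ − S)·θ_c (decay neglected): X = 0.461 × 600 × (1470 − 29.4) × 11.2 / 3080 = 1449 mg/L.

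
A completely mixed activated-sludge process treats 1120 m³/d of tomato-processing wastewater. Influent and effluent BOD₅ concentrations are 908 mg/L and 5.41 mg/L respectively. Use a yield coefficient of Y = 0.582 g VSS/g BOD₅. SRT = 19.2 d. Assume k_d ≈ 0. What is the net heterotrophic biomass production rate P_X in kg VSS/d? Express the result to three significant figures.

With endogenous decay neglected, the observed yield equals the true yield: Y_obs = Y = 0.582 g VSS/g BOD₅.
Q·(S₀ − S) = 1120 × (908 − 5.41) × 10⁻³ = 1011 kg/d removed.
Net biomass production P_X = Y_obs × Q·(S₀ − S) = 0.5820 × 1011 = 588.3 kg VSS/d.

P_X ≈ 588 kg VSS/d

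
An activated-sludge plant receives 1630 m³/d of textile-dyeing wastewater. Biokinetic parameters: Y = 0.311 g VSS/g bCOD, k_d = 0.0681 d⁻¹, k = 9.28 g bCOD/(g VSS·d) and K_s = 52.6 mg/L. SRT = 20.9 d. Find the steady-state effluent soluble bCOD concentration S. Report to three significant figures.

S ≈ 2.20 mg/L

Effluent substrate depends only on kinetics and SRT: S = K_s(1 + k_d θ_c) / [θ_c(Yk − k_d) − 1] = 52.6 × (1 + 0.0681 × 20.9) / [20.9 × (0.311 × 9.28 − 0.0681) − 1] = 127.5 / 57.90 = 2.202 mg/L.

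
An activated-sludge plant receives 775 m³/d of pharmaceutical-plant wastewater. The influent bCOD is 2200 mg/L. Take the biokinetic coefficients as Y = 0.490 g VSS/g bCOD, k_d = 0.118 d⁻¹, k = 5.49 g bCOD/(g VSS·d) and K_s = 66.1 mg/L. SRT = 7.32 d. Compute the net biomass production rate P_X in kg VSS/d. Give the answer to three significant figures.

P_X ≈ 447 kg VSS/d

For a completely mixed reactor with recycle the Lawrence–McCarty relation gives S = K_s·(1 + k_d·θ_c) / [θ_c·(Y·k − k_d) − 1] = 66.1 × (1 + 0.118 × 7.32) / [7.32 × (0.490 × 5.49 − 0.118) − 1] = 123.2 / 17.83 = 6.910 mg/L.
Correct the yield for decay: Y_obs = Y/(1 + k_d θ_c) = 0.490 / (1 + 0.118 × 7.32) = 0.490 / 1.864 = 0.2629.
Q·(S₀ − S) = 775 × (2200 − 6.91) × 10⁻³ = 1700 kg/d removed.
P_X = Y_obs · Q(S₀ − S) = 0.2629 × 1700 = 446.9 kg VSS/d.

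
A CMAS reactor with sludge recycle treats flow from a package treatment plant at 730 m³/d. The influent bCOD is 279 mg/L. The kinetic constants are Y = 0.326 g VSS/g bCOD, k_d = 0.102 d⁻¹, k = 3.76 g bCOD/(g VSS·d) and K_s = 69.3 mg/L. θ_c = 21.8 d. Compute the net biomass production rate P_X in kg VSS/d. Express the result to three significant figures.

Effluent substrate depends only on kinetics and SRT: S = K_s(1 + k_d θ_c) / [θ_c(Yk − k_d) − 1] = 69.3 × (1 + 0.102 × 21.8) / [21.8 × (0.326 × 3.76 − 0.102) − 1] = 223.4 / 23.50 = 9.507 mg/L.
Observed yield with endogenous decay: Y_obs = Y / (1 + k_d·θ_c) = 0.326 / (1 + 0.102 × 21.8) = 0.326 / 3.224 = 0.1011 g VSS/g bCOD.
ΔS = 279 − 9.51 = 269.5 mg/L, so the substrate removal rate is 730 × 269.5/1000 = 196.7 kg bCOD/d.
So the net sludge growth is P_X = 0.1011 × 196.7 = 19.89 kg VSS/d.

P_X ≈ 19.9 kg VSS/d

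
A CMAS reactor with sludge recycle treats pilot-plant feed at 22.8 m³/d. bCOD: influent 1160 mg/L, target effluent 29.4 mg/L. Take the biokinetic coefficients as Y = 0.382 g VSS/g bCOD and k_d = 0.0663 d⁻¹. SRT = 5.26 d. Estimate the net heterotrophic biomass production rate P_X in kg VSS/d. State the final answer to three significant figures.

P_X ≈ 7.30 kg VSS/d

The observed yield is Y_obs = Y/(1 + k_d·θ_c) = 0.382 / (1 + 0.0663 × 5.26) = 0.382 / 1.349 = 0.2832 g VSS per g bCOD removed.
Substrate removed = Q·(S₀ − S) = 22.8 m³/d × (1160 − 29.4) g/m³ = 2.58×10^4 g/d = 25.78 kg/d.
Biomass produced: P_X = Y_obs·Q·ΔS = 0.2832 × 25.78 ≈ 7.301 kg VSS/d.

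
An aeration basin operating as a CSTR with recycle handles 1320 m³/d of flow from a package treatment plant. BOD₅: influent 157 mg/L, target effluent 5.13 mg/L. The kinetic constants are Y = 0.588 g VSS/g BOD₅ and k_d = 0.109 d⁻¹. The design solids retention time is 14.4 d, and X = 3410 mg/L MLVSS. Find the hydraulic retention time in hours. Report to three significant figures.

τ ≈ 3.52 h

From the SRT design equation V = Y Q (S₀−S) θ_c / [X (1 + k_d θ_c)] = 0.588 × 1320 × (157 − 5.13) × 14.4 / [3410 × (1 + 0.109 × 14.4)] = 1.7×10^6 / 8762 = 193.7 m³.
Hydraulic retention time τ = V/Q = 193.7 / 1320 = 0.1468 d = 3.522 h.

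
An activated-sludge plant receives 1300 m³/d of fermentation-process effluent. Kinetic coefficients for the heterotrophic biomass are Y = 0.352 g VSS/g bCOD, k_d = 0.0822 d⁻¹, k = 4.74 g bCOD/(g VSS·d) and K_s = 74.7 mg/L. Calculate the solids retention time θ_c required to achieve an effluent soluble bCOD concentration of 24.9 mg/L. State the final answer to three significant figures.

Specific growth rate at S = 24.9 mg/L: μ = YkS/(K_s+S) = 0.352·4.74·24.9/(74.7+24.9) = 0.4171 d⁻¹.
θ_c = 1/(μ − k_d) = 1/(0.4171 − 0.0822) = 1/0.3349 = 2.986 d.

θ_c ≈ 2.99 d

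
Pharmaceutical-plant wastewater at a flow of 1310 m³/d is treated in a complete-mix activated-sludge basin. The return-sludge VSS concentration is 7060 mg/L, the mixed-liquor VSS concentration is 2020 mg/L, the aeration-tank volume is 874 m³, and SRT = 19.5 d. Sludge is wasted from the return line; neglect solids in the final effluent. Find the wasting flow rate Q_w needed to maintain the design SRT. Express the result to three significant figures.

Q_w ≈ 12.8 m³/d

θ_c = V·X/(Q_w·X_r) when wasting from the recycle, so Q_w = V·X/(θ_c·X_r) = 874.0 × 2020 / (19.5 × 7060) = 12.82 m³/d.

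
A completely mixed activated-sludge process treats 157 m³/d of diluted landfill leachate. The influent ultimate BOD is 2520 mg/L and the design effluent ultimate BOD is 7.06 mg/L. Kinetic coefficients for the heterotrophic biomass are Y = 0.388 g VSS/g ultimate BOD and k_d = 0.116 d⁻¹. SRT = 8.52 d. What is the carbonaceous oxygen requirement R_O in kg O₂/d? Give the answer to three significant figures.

R_O ≈ 285 kg O₂/d

Correct the yield for decay: Y_obs = Y/(1 + k_d θ_c) = 0.388 / (1 + 0.116 × 8.52) = 0.388 / 1.988 = 0.1951.
Substrate removed = Q·(S₀ − S) = 157 m³/d × (2520 − 7.06) g/m³ = 3.95×10^5 g/d = 394.5 kg/d.
P_X = Y_obs·Q·(S₀ − S) = 0.1951 × 394.5 = 76.99 kg VSS/d.
R_O = Q·(S₀ − S) − 1.42·P_X = 394.5 − 1.42 × 76.99 = 285.2 kg O₂/d.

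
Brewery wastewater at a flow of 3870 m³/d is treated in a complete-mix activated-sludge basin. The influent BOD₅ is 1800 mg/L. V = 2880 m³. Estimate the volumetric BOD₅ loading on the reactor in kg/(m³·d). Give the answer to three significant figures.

L_v ≈ 2.42 kg BOD₅/(m³·d)

L_v = Q S₀ / V = 3870 × 1800 × 10⁻³ / 2880 = 2.419 kg/(m³·d).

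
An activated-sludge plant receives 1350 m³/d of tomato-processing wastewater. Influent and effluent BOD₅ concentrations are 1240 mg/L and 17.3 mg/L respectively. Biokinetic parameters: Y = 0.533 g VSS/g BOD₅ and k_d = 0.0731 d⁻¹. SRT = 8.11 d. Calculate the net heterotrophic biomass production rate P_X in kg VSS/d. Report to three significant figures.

The observed yield is Y_obs = Y/(1 + k_d·θ_c) = 0.533 / (1 + 0.0731 × 8.11) = 0.533 / 1.593 = 0.3346 g VSS per g BOD₅ removed.
Q·(S₀ − S) = 1350 × (1240 − 17.3) × 10⁻³ = 1651 kg/d removed.
Net biomass production P_X = Y_obs × Q·(S₀ − S) = 0.3346 × 1651 = 552.3 kg VSS/d.

P_X ≈ 552 kg VSS/d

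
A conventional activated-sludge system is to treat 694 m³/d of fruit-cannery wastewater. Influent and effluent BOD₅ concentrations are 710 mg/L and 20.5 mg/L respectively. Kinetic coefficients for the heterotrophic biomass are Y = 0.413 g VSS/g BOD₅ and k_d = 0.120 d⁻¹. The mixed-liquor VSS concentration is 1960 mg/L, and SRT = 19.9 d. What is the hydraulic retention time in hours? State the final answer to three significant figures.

From the SRT design equation V = Y Q (S₀−S) θ_c / [X (1 + k_d θ_c)] = 0.413 × 694 × (710 − 20.5) × 19.9 / [1960 × (1 + 0.120 × 19.9)] = 3.93×10^6 / 6640 = 592.2 m³.
τ = V/Q = 592.2/694 = 0.8534 d, or 20.48 h.

τ ≈ 20.5 h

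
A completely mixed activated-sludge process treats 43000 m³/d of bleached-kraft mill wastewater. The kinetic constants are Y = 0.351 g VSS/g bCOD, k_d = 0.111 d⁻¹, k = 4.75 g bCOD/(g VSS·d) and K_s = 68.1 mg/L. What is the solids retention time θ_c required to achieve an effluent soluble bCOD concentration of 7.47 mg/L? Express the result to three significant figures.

From 1/θ_c = Y·k·S/(K_s + S) − k_d: Y·k·S/(K_s+S) = 0.351 × 4.75 × 7.47 / (68.1 + 7.47) = 0.1648 d⁻¹.
θ_c = 1/(μ − k_d) = 1/(0.1648 − 0.111) = 1/0.05381 = 18.59 d.

θ_c ≈ 18.6 d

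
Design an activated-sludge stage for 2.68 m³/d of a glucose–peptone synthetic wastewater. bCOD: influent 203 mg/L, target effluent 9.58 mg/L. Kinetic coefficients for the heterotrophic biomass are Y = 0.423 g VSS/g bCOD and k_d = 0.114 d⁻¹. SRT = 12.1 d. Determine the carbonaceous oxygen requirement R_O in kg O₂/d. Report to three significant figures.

Y_obs = Y / (1 + k_d θ_c) = 0.423 / (1 + 0.114 × 12.1) = 0.423 / 2.379 = 0.1778.
Substrate removed = Q·(S₀ − S) = 2.68 m³/d × (203 − 9.58) g/m³ = 5.18×10^2 g/d = 0.5184 kg/d.
P_X = Y_obs·Q·(S₀ − S) = 0.1778 × 0.5184 = 0.09215 kg VSS/d.
R_O = Q·(S₀ − S) − 1.42·P_X = 0.5184 − 1.42 × 0.09215 = 0.3875 kg O₂/d.

R_O ≈ 0.388 kg O₂/d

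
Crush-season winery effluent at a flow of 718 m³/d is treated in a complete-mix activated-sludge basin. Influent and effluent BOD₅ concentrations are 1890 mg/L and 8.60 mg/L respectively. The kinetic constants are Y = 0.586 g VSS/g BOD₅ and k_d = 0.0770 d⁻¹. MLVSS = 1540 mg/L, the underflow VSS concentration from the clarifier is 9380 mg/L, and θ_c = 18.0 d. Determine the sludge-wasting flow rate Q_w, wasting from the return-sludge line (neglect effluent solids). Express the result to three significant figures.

Q_w ≈ 35.4 m³/d

From the SRT design equation V = Y Q (S₀−S) θ_c / [X (1 + k_d θ_c)] = 0.586 × 718 × (1890 − 8.60) × 18.0 / [1540 × (1 + 0.0770 × 18.0)] = 1.42×10^7 / 3674 = 3878 m³.
Q_w = (V·X)/(θ_c X_r) = 3878 × 1540 / (18.0 × 9380) = 35.37 m³/d.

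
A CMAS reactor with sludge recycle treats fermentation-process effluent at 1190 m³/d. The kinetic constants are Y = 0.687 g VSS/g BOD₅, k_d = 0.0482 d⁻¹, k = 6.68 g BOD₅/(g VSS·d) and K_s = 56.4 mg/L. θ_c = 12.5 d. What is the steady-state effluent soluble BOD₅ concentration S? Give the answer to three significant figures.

From the Monod/SRT balance for a CMAS, S = K_s·(1+k_d θ_c)/[θ_c·(Y k − k_d) − 1] = 56.4 × (1 + 0.0482 × 12.5) / [12.5 × (0.687 × 6.68 − 0.0482) − 1] = 90.38 / 55.76 = 1.621 mg/L.

S ≈ 1.62 mg/L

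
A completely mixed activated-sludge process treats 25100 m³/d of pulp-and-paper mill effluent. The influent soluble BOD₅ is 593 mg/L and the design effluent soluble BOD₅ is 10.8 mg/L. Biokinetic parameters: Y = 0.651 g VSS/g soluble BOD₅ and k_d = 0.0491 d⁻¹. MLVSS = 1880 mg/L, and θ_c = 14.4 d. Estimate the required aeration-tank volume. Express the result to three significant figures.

V ≈ 42700 m³

From the SRT design equation V = Y Q (S₀−S) θ_c / [X (1 + k_d θ_c)] = 0.651 × 25100 × (593 − 10.8) × 14.4 / [1880 × (1 + 0.0491 × 14.4)] = 1.37×10^8 / 3209 = 42686 m³.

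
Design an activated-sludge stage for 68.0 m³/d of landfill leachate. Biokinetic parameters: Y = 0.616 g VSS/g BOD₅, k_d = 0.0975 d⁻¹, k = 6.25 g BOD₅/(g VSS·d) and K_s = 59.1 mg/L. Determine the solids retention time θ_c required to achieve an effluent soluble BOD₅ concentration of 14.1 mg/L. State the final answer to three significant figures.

From 1/θ_c = Y·k·S/(K_s + S) − k_d: Y·k·S/(K_s+S) = 0.616 × 6.25 × 14.1 / (59.1 + 14.1) = 0.7416 d⁻¹.
1/θ_c = 0.7416 − 0.0975 = 0.6441 d⁻¹, so θ_c = 1.553 d.

θ_c ≈ 1.55 d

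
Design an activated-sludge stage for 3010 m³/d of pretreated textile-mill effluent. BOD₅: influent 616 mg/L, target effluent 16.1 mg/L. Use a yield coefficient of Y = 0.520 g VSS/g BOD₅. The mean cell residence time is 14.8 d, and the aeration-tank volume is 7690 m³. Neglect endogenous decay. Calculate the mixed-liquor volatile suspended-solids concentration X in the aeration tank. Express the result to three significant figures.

From V·X = Y·Q·(S₀ − S)·θ_c (decay neglected): X = 0.520 × 3010 × (616 − 16.1) × 14.8 / 7690 = 1807 mg/L.

X ≈ 1810 mg/L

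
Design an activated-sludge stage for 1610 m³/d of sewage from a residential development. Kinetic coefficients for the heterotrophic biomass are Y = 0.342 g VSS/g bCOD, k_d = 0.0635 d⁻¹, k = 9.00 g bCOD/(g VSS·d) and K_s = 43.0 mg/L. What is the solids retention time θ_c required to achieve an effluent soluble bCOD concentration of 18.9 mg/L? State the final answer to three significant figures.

θ_c ≈ 1.14 d

At the target effluent, Y k S/(K_s+S) = 0.342×9.00×18.9/61.90 = 0.9398 d⁻¹.
1/θ_c = 0.9398 − 0.0635 = 0.8763 d⁻¹, so θ_c = 1.141 d.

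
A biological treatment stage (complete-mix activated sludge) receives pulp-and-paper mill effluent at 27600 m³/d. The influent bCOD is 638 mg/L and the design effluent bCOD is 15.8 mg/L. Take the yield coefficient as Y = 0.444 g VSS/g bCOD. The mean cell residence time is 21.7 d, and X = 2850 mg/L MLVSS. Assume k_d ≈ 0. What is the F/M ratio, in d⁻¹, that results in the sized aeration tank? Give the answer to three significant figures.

Biomass mass balance (decay neglected): V·X = Y·Q·(S₀ − S)·θ_c, so V = 0.444 × 27600 × (638 − 15.8) × 21.7 / 2850 = 58055 m³.
Food-to-microorganism ratio F/M = Q S₀ / (V X) = 27600 × 638 / (58055 × 2850) = 0.1064 d⁻¹.

F/M ≈ 0.106 d⁻¹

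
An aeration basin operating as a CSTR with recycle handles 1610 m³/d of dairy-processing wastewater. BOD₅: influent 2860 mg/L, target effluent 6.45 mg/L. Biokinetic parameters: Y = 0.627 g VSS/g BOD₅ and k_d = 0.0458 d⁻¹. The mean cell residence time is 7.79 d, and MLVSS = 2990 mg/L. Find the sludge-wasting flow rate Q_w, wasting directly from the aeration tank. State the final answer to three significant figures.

Steady-state biomass mass balance: V·X·(1 + k_d·θ_c) = Y·Q·(S₀ − S)·θ_c, so V = 0.627 × 1610 × (2860 − 6.45) × 7.79 / [2990 × (1 + 0.0458 × 7.79)] = 2.24×10^7 / 4057 = 5531 m³.
Wasting from the aeration tank: Q_w = V / θ_c = 5531 / 7.79 = 710.1 m³/d.

Q_w ≈ 710 m³/d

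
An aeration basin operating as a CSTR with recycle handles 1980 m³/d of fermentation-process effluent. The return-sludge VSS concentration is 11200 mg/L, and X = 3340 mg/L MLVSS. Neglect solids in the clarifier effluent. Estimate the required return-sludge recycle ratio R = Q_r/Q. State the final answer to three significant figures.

R ≈ 0.425

R = Q_r/Q = X/(X_r − X) = 3340 / (11200 − 3340) = 0.4249.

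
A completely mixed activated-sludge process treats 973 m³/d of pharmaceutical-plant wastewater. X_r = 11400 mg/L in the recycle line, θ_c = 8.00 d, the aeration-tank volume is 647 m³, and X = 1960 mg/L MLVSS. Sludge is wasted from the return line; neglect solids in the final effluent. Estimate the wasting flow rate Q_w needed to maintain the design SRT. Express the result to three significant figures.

Q_w = (V·X)/(θ_c X_r) = 647.0 × 1960 / (8.00 × 11400) = 13.90 m³/d.

Q_w ≈ 13.9 m³/d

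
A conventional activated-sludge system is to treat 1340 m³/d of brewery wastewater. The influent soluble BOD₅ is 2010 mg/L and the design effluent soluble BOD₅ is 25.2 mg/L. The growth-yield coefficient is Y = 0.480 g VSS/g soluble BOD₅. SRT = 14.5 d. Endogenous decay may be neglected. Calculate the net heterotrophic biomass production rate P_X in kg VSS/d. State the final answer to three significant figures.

With endogenous decay neglected, the observed yield equals the true yield: Y_obs = Y = 0.480 g VSS/g soluble BOD₅.
Q·(S₀ − S) = 1340 × (2010 − 25.2) × 10⁻³ = 2660 kg/d removed.
P_X = Y_obs · Q(S₀ − S) = 0.4800 × 2660 = 1277 kg VSS/d.

P_X ≈ 1280 kg VSS/d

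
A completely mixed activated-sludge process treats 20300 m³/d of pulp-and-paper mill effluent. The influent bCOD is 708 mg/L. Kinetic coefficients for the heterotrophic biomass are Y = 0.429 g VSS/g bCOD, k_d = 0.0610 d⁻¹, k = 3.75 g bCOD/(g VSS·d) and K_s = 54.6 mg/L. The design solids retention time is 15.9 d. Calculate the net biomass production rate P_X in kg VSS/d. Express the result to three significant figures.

Effluent substrate depends only on kinetics and SRT: S = K_s(1 + k_d θ_c) / [θ_c(Yk − k_d) − 1] = 54.6 × (1 + 0.0610 × 15.9) / [15.9 × (0.429 × 3.75 − 0.0610) − 1] = 107.6 / 23.61 = 4.556 mg/L.
Observed yield with endogenous decay: Y_obs = Y / (1 + k_d·θ_c) = 0.429 / (1 + 0.0610 × 15.9) = 0.429 / 1.970 = 0.2178 g VSS/g bCOD.
Q·(S₀ − S) = 20300 × (708 − 4.56) × 10⁻³ = 14280 kg/d removed.
So the net sludge growth is P_X = 0.2178 × 14280 = 3110 kg VSS/d.

P_X ≈ 3110 kg VSS/d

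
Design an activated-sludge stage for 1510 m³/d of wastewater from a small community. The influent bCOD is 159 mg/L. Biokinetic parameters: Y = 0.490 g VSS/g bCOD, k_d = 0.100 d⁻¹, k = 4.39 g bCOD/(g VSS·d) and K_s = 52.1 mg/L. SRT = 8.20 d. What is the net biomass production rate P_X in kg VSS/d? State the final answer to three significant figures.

From the Monod/SRT balance for a CMAS, S = K_s·(1+k_d θ_c)/[θ_c·(Y k − k_d) − 1] = 52.1 × (1 + 0.100 × 8.20) / [8.20 × (0.490 × 4.39 − 0.100) − 1] = 94.82 / 15.82 = 5.994 mg/L.
The observed yield is Y_obs = Y/(1 + k_d·θ_c) = 0.490 / (1 + 0.100 × 8.20) = 0.490 / 1.820 = 0.2692 g VSS per g bCOD removed.
Mass of bCOD removed per day: Q(S₀ − S) = 1510 × 153.0 g/m³ = 231.0 kg/d.
So the net sludge growth is P_X = 0.2692 × 231.0 = 62.20 kg VSS/d.

P_X ≈ 62.2 kg VSS/d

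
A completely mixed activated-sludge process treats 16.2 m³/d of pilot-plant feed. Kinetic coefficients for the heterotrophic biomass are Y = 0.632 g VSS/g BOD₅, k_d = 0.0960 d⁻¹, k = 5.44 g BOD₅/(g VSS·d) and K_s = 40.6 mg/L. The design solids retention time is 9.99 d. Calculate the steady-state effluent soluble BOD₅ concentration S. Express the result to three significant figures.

S ≈ 2.46 mg/L

Effluent substrate depends only on kinetics and SRT: S = K_s(1 + k_d θ_c) / [θ_c(Yk − k_d) − 1] = 40.6 × (1 + 0.0960 × 9.99) / [9.99 × (0.632 × 5.44 − 0.0960) − 1] = 79.54 / 32.39 = 2.456 mg/L.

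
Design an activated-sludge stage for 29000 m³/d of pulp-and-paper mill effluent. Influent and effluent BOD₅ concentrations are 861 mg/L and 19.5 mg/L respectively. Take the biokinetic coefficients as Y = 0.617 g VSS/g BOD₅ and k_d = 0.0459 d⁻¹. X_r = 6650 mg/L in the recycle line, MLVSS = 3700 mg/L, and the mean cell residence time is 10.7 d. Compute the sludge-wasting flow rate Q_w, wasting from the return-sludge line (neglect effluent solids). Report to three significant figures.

Rearranging the biomass balance for a CMAS with decay, V = Y·Q·ΔS·θ_c / [X·(1+k_d θ_c)] = 0.617 × 29000 × (861 − 19.5) × 10.7 / [3700 × (1 + 0.0459 × 10.7)] = 1.61×10^8 / 5517 = 29201 m³.
θ_c = V·X/(Q_w·X_r) when wasting from the recycle, so Q_w = V·X/(θ_c·X_r) = 29201 × 3700 / (10.7 × 6650) = 1518 m³/d.

Q_w ≈ 1520 m³/d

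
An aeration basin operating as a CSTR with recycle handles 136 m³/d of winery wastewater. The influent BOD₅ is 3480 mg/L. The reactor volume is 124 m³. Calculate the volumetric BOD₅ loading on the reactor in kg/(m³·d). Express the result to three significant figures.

L_v = Q S₀ / V = 136 × 3480 × 10⁻³ / 124.0 = 3.817 kg/(m³·d).

L_v ≈ 3.82 kg BOD₅/(m³·d)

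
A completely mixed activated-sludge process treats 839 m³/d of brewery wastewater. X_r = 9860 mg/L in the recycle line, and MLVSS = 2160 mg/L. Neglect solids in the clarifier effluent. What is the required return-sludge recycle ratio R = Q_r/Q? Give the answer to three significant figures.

Solids balance on the clarifier gives (1+R)X = R·X_r, so R = X/(X_r − X) = 2160 / (9860 − 2160) = 0.2805.

R ≈ 0.281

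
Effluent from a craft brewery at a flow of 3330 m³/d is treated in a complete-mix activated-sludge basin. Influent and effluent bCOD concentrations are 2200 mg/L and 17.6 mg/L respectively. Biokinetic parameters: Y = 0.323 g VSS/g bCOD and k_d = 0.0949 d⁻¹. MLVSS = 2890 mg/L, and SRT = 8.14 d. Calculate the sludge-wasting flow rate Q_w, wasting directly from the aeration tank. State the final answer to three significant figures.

Q_w ≈ 458 m³/d

Steady-state biomass mass balance: V·X·(1 + k_d·θ_c) = Y·Q·(S₀ − S)·θ_c, so V = 0.323 × 3330 × (2200 − 17.6) × 8.14 / [2890 × (1 + 0.0949 × 8.14)] = 1.91×10^7 / 5122 = 3730 m³.
For wasting at MLVSS concentration, Q_w = V/θ_c = 3730/8.14 = 458.2 m³/d.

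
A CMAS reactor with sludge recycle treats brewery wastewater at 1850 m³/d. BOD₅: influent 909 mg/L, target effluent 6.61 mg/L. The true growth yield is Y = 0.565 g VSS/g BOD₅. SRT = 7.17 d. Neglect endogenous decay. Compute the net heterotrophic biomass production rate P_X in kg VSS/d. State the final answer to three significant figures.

With endogenous decay neglected, the observed yield equals the true yield: Y_obs = Y = 0.565 g VSS/g BOD₅.
ΔS = 909 − 6.61 = 902.4 mg/L, so the substrate removal rate is 1850 × 902.4/1000 = 1669 kg BOD₅/d.
So the net sludge growth is P_X = 0.5650 × 1669 = 943.2 kg VSS/d.

P_X ≈ 943 kg VSS/d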